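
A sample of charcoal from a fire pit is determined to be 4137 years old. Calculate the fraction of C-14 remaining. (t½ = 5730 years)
N/N₀ = (1/2)^(t/t½) = 0.6063 = 60.6%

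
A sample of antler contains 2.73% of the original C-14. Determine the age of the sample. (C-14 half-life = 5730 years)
Age = t½ × log₂(1/ratio) = 29770 years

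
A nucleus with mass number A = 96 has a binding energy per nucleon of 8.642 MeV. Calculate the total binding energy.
B.E. = 8.642 × 96 = 829.6 MeV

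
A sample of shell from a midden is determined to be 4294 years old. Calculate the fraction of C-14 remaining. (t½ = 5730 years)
N/N₀ = (1/2)^(t/t½) = 0.5949 = 59.5%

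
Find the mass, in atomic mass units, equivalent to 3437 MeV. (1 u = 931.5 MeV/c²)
m = E/c² = 3.69 u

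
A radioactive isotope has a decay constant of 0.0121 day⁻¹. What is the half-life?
t½ = ln(2)/λ = 57.28 days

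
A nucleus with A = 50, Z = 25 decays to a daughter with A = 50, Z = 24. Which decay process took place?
ΔA = 0, ΔZ = -1 ⇒ beta-plus decay (β⁺) or electron capture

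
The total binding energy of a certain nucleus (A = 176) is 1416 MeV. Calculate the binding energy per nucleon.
B.E./A = 1416/176 = 8.045 MeV/nucleon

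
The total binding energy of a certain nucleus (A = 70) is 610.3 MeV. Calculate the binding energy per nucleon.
B.E./A = 610.3/70 = 8.719 MeV/nucleon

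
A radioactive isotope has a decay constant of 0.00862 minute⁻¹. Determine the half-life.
t½ = ln(2)/λ = 80.41 minutes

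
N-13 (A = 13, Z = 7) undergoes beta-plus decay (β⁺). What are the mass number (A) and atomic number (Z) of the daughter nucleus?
Daughter: A = 13, Z = 6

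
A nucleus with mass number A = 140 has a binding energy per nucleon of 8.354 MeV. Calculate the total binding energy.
B.E. = 8.354 × 140 = 1170 MeV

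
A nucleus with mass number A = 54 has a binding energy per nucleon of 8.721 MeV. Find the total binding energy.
B.E. = 8.721 × 54 = 470.9 MeV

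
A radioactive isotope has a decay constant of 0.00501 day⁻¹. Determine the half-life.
t½ = ln(2)/λ = 138.4 days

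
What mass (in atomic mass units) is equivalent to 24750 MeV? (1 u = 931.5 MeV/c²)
m = E/c² = 26.57 u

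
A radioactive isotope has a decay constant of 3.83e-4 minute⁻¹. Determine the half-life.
t½ = ln(2)/λ = 1810 minutes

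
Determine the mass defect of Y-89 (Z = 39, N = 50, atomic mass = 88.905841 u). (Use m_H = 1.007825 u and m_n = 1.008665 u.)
Δm = Z·m_H + N·m_n − M = 0.8326 u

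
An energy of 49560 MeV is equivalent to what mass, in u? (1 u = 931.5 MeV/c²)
m = E/c² = 53.2 u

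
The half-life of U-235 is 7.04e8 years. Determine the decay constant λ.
λ = ln(2)/t½ = 9.846e-10 year⁻¹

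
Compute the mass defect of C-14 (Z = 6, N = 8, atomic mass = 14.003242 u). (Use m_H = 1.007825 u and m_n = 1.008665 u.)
Δm = Z·m_H + N·m_n − M = 0.113 u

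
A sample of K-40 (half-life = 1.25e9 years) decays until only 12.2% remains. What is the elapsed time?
t = t½ × log₂(N₀/N) = 3.794e9 years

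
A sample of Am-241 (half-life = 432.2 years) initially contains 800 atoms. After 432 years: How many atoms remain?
N = N₀(1/2)^(t/t½) = 400.1 atoms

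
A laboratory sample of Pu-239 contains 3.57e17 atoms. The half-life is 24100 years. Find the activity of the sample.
A = λN = 1.027e13 decays/year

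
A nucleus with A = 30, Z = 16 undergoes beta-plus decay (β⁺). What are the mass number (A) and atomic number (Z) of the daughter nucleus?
Daughter: A = 30, Z = 15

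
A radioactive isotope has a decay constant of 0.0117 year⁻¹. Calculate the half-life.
t½ = ln(2)/λ = 59.24 years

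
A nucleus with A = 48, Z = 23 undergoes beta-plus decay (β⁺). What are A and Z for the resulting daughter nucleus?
Daughter: A = 48, Z = 22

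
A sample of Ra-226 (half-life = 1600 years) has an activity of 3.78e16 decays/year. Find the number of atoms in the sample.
N = A/λ = 8.725e19 atoms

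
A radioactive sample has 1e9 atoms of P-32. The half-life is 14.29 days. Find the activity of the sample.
A = λN = 4.851e7 decays/day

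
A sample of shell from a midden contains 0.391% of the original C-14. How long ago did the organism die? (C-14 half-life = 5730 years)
Age = t½ × log₂(1/ratio) = 45830 years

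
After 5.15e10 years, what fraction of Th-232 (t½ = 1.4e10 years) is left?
N/N₀ = (1/2)^(t/t½) = 0.0781 = 7.81%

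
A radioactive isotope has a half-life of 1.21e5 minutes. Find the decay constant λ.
λ = ln(2)/t½ = 5.728e-6 minute⁻¹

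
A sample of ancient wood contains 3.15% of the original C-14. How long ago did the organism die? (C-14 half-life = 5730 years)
Age = t½ × log₂(1/ratio) = 28580 years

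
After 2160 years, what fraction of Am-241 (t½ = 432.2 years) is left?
N/N₀ = (1/2)^(t/t½) = 0.0313 = 3.13%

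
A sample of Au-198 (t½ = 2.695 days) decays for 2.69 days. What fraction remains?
N/N₀ = (1/2)^(t/t½) = 0.5006 = 50.1%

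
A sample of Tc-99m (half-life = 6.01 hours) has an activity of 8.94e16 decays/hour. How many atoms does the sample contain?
N = A/λ = 7.752e17 atoms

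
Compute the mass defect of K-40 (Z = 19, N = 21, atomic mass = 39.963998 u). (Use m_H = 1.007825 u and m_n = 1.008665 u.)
Δm = Z·m_H + N·m_n − M = 0.3666 u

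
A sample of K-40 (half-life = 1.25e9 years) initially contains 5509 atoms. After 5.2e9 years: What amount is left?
N = N₀(1/2)^(t/t½) = 308.2 atoms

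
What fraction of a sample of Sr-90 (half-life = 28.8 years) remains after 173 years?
N/N₀ = (1/2)^(t/t½) = 0.01555 = 1.55%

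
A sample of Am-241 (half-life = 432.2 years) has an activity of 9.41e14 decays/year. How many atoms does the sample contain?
N = A/λ = 5.867e17 atoms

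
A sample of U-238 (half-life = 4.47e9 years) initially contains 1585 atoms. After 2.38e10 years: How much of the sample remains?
N = N₀(1/2)^(t/t½) = 39.56 atoms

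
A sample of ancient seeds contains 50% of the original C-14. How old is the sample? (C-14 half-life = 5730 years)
Age = t½ × log₂(1/ratio) = 5730 years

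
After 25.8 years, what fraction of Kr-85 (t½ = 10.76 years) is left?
N/N₀ = (1/2)^(t/t½) = 0.1898 = 19%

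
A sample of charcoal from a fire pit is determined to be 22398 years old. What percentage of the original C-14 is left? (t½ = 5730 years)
N/N₀ = (1/2)^(t/t½) = 0.06657 = 6.66%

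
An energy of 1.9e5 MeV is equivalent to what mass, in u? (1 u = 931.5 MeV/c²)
m = E/c² = 204 u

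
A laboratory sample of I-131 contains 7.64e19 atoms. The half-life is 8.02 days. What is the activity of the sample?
A = λN = 6.603e18 decays/day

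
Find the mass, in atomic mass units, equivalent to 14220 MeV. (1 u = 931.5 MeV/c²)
m = E/c² = 15.27 u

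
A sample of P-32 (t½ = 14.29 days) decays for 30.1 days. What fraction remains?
N/N₀ = (1/2)^(t/t½) = 0.2322 = 23.2%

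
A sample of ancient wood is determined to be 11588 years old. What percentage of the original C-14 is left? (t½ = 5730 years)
N/N₀ = (1/2)^(t/t½) = 0.2462 = 24.6%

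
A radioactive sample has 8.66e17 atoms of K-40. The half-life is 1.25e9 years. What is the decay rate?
A = λN = 4.802e8 decays/year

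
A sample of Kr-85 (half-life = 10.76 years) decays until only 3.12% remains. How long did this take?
t = t½ × log₂(N₀/N) = 53.82 years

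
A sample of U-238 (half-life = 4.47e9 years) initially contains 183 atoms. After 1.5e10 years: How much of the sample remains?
N = N₀(1/2)^(t/t½) = 17.88 atoms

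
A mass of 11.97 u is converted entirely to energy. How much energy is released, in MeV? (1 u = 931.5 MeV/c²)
E = mc² = 11150 MeV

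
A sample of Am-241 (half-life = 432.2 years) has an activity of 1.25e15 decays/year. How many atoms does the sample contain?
N = A/λ = 7.794e17 atoms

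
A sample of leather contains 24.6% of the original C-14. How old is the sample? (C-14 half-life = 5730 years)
Age = t½ × log₂(1/ratio) = 11590 years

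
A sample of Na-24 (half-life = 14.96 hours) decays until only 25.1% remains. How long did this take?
t = t½ × log₂(N₀/N) = 29.83 hours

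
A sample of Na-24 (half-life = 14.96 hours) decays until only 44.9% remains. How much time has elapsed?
t = t½ × log₂(N₀/N) = 17.28 hours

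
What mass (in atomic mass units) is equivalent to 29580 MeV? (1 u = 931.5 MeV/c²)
m = E/c² = 31.76 u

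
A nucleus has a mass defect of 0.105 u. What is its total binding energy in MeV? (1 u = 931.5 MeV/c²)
B.E. = Δm × 931.5 = 97.81 MeV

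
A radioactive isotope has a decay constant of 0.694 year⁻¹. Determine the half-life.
t½ = ln(2)/λ = 0.9988 years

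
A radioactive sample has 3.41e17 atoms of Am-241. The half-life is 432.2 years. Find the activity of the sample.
A = λN = 5.469e14 decays/year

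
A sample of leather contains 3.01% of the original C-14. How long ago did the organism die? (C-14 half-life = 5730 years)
Age = t½ × log₂(1/ratio) = 28960 years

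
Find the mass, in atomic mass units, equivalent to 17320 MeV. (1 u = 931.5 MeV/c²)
m = E/c² = 18.59 u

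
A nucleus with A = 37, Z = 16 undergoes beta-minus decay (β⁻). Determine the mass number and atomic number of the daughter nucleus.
Daughter: A = 37, Z = 17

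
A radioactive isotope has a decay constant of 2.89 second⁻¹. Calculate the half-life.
t½ = ln(2)/λ = 0.2398 seconds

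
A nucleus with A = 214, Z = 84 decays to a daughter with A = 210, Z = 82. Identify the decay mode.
ΔA = -4, ΔZ = -2 ⇒ alpha decay (α)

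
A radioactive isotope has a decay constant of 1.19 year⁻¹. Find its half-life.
t½ = ln(2)/λ = 0.5825 years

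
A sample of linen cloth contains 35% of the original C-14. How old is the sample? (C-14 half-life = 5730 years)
Age = t½ × log₂(1/ratio) = 8679 years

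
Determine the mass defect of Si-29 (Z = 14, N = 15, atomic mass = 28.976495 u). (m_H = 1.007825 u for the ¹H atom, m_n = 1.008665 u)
Δm = Z·m_H + N·m_n − M = 0.263 u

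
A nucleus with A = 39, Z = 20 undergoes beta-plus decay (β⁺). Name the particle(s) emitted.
β⁺: positron (e⁺) + neutrino (νₑ)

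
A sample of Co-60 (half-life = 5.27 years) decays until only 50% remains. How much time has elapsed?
t = t½ × log₂(N₀/N) = 5.27 years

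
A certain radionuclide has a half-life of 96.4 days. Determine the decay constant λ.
λ = ln(2)/t½ = 0.00719 day⁻¹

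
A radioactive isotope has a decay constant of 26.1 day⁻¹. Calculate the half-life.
t½ = ln(2)/λ = 0.02656 days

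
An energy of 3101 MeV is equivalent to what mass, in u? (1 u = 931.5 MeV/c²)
m = E/c² = 3.329 u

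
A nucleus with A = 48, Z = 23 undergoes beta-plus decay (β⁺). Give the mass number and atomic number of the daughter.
Daughter: A = 48, Z = 22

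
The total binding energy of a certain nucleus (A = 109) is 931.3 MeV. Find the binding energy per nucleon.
B.E./A = 931.3/109 = 8.544 MeV/nucleon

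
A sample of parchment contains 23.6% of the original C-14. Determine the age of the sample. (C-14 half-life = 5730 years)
Age = t½ × log₂(1/ratio) = 11940 years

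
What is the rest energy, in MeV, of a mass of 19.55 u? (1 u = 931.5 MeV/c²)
E = mc² = 18210 MeV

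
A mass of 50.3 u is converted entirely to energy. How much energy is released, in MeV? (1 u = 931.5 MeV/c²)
E = mc² = 46850 MeV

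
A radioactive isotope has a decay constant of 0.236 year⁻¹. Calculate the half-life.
t½ = ln(2)/λ = 2.937 years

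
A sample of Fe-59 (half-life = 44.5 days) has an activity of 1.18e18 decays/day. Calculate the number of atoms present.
N = A/λ = 7.576e19 atoms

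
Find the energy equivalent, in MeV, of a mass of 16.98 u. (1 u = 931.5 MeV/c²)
E = mc² = 15820 MeV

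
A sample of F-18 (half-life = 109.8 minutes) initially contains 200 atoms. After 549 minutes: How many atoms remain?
N = N₀(1/2)^(t/t½) = 6.25 atoms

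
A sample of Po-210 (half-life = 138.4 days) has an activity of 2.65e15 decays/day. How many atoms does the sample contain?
N = A/λ = 5.291e17 atoms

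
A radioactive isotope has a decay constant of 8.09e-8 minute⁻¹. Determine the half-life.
t½ = ln(2)/λ = 8.568e6 minutes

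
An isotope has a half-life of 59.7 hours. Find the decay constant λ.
λ = ln(2)/t½ = 0.01161 hour⁻¹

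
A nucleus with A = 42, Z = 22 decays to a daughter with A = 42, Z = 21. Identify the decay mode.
ΔA = 0, ΔZ = -1 ⇒ beta-plus decay (β⁺) or electron capture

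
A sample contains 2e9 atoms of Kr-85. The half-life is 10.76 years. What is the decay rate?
A = λN = 1.288e8 decays/year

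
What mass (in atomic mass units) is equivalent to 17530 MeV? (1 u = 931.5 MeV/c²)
m = E/c² = 18.82 u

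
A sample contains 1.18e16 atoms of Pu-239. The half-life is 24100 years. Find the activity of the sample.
A = λN = 3.394e11 decays/year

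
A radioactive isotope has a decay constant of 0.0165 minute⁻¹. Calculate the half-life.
t½ = ln(2)/λ = 42.01 minutes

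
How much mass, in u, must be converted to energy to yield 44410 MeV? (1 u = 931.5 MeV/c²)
m = E/c² = 47.68 u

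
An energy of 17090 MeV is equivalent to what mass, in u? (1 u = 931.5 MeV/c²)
m = E/c² = 18.35 u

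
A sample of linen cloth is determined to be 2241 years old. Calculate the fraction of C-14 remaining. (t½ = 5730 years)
N/N₀ = (1/2)^(t/t½) = 0.7625 = 76.3%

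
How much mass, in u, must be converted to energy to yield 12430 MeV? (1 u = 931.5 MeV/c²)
m = E/c² = 13.34 u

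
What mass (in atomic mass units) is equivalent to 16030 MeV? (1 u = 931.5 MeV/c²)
m = E/c² = 17.21 u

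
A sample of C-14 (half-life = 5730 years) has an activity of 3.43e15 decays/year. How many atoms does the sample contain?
N = A/λ = 2.835e19 atoms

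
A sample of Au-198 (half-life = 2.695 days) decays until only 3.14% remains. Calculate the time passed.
t = t½ × log₂(N₀/N) = 13.46 days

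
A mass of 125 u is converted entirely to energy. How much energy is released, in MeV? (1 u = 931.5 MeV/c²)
E = mc² = 1.164e5 MeV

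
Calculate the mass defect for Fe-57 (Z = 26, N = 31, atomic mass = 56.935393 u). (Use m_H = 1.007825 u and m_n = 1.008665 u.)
Δm = Z·m_H + N·m_n − M = 0.5367 u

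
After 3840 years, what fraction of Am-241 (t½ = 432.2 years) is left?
N/N₀ = (1/2)^(t/t½) = 0.002116 = 0.212%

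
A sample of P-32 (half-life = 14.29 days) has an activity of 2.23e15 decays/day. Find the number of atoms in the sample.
N = A/λ = 4.597e16 atoms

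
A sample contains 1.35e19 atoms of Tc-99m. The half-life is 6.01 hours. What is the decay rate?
A = λN = 1.557e18 decays/hour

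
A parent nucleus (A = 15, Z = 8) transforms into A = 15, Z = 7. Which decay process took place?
ΔA = 0, ΔZ = -1 ⇒ beta-plus decay (β⁺) or electron capture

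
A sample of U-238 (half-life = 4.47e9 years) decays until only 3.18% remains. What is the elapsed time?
t = t½ × log₂(N₀/N) = 2.224e10 years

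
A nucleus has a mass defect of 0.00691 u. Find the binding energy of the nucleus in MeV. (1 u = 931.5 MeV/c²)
B.E. = Δm × 931.5 = 6.437 MeV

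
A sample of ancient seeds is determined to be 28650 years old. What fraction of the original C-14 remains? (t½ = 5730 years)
N/N₀ = (1/2)^(t/t½) = 0.03125 = 3.12%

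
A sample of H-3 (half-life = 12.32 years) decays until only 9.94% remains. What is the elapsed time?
t = t½ × log₂(N₀/N) = 41.03 years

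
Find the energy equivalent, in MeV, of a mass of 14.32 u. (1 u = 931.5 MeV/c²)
E = mc² = 13340 MeV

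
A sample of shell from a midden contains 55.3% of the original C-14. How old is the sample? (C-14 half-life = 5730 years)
Age = t½ × log₂(1/ratio) = 4897 years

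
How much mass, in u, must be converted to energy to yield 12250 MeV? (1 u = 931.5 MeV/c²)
m = E/c² = 13.15 u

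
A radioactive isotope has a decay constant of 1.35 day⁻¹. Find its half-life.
t½ = ln(2)/λ = 0.5134 days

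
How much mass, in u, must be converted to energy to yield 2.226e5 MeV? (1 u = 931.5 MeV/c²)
m = E/c² = 239 u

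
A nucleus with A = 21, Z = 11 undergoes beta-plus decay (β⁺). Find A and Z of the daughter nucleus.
Daughter: A = 21, Z = 10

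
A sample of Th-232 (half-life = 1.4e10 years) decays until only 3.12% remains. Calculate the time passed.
t = t½ × log₂(N₀/N) = 7.003e10 years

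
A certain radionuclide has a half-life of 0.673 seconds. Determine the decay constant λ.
λ = ln(2)/t½ = 1.03 second⁻¹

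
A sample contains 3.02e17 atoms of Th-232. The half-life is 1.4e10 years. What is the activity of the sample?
A = λN = 1.495e7 decays/year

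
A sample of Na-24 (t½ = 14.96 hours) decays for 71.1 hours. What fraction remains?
N/N₀ = (1/2)^(t/t½) = 0.03709 = 3.71%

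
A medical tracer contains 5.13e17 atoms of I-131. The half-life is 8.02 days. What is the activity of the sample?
A = λN = 4.434e16 decays/day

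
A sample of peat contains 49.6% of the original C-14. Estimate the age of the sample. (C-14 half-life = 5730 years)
Age = t½ × log₂(1/ratio) = 5796 years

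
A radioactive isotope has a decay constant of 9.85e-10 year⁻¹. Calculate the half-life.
t½ = ln(2)/λ = 7.037e8 years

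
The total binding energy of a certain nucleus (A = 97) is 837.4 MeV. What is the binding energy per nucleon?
B.E./A = 837.4/97 = 8.633 MeV/nucleon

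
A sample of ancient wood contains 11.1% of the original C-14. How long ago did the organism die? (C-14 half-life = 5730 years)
Age = t½ × log₂(1/ratio) = 18170 years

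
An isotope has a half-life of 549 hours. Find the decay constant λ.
λ = ln(2)/t½ = 0.001263 hour⁻¹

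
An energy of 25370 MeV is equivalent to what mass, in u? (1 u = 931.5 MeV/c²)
m = E/c² = 27.24 u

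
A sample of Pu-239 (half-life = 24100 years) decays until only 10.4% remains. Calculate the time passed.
t = t½ × log₂(N₀/N) = 78690 years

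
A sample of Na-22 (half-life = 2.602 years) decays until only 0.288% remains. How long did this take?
t = t½ × log₂(N₀/N) = 21.96 years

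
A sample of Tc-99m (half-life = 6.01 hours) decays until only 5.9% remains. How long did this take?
t = t½ × log₂(N₀/N) = 24.54 hours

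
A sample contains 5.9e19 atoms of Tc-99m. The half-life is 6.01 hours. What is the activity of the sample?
A = λN = 6.805e18 decays/hour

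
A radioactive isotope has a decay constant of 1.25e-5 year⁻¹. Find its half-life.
t½ = ln(2)/λ = 55450 years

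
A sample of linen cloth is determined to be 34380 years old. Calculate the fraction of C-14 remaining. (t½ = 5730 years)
N/N₀ = (1/2)^(t/t½) = 0.01562 = 1.56%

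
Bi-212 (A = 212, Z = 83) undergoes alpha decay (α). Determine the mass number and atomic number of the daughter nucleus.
Daughter: A = 208, Z = 81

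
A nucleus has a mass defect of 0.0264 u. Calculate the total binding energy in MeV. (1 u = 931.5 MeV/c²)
B.E. = Δm × 931.5 = 24.59 MeV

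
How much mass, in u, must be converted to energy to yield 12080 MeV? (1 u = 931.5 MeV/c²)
m = E/c² = 12.97 u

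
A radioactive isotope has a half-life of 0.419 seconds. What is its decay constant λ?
λ = ln(2)/t½ = 1.654 second⁻¹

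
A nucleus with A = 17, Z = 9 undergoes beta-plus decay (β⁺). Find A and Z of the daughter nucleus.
Daughter: A = 17, Z = 8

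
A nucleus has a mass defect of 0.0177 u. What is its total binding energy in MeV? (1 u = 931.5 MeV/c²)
B.E. = Δm × 931.5 = 16.49 MeV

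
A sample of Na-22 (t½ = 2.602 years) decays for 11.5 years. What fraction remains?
N/N₀ = (1/2)^(t/t½) = 0.04672 = 4.67%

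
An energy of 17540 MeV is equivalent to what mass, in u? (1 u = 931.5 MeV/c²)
m = E/c² = 18.83 u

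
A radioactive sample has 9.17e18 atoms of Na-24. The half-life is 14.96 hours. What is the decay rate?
A = λN = 4.249e17 decays/hour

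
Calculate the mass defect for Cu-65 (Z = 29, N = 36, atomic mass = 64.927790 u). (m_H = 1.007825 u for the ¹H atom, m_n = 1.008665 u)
Δm = Z·m_H + N·m_n − M = 0.6111 u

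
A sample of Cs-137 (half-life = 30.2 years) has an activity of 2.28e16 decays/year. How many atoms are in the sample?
N = A/λ = 9.934e17 atoms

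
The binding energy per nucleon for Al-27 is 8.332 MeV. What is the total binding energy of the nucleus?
B.E. = 8.332 × 27 = 225 MeV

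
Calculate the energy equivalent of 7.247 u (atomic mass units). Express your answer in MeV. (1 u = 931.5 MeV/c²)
E = mc² = 6751 MeV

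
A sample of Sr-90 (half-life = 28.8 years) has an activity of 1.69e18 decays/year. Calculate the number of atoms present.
N = A/λ = 7.022e19 atoms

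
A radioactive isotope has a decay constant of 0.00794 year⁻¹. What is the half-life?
t½ = ln(2)/λ = 87.3 years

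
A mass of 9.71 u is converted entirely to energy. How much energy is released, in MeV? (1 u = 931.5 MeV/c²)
E = mc² = 9045 MeV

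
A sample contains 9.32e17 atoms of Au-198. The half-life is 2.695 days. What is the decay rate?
A = λN = 2.397e17 decays/day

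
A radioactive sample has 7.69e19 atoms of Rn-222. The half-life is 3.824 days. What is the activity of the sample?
A = λN = 1.394e19 decays/day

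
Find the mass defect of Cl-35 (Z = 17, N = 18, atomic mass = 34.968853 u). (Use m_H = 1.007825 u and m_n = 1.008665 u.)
Δm = Z·m_H + N·m_n − M = 0.3201 u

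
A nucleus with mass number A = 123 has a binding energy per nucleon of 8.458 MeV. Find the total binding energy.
B.E. = 8.458 × 123 = 1040 MeV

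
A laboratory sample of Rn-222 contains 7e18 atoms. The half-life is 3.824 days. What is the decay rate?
A = λN = 1.269e18 decays/day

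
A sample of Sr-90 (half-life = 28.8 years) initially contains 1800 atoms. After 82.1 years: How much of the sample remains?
N = N₀(1/2)^(t/t½) = 249.5 atoms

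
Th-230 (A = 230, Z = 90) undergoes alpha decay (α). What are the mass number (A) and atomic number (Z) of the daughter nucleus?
Daughter: A = 226, Z = 88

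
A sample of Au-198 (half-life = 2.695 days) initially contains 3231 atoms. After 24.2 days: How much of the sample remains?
N = N₀(1/2)^(t/t½) = 6.4 atoms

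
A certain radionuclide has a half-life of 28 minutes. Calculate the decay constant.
λ = ln(2)/t½ = 0.02476 minute⁻¹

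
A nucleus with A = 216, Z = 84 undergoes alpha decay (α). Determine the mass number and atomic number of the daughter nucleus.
Daughter: A = 212, Z = 82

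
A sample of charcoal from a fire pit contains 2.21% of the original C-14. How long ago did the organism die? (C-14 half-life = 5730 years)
Age = t½ × log₂(1/ratio) = 31510 years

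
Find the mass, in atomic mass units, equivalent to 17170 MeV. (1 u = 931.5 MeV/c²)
m = E/c² = 18.43 u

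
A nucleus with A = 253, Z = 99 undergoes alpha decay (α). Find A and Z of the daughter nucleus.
Daughter: A = 249, Z = 97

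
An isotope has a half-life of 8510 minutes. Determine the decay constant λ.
λ = ln(2)/t½ = 8.145e-5 minute⁻¹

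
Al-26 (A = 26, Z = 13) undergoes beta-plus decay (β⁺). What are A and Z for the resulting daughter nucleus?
Daughter: A = 26, Z = 12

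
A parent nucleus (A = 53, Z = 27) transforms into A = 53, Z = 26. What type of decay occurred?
ΔA = 0, ΔZ = -1 ⇒ beta-plus decay (β⁺) or electron capture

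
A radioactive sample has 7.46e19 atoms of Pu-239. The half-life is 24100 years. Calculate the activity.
A = λN = 2.146e15 decays/year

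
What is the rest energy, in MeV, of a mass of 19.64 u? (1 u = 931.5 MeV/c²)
E = mc² = 18290 MeV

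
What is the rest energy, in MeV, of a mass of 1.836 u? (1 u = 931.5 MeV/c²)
E = mc² = 1710 MeV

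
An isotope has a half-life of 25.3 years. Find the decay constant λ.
λ = ln(2)/t½ = 0.0274 year⁻¹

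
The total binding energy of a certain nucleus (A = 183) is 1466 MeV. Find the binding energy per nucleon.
B.E./A = 1466/183 = 8.011 MeV/nucleon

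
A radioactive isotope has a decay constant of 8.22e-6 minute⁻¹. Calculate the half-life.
t½ = ln(2)/λ = 84320 minutes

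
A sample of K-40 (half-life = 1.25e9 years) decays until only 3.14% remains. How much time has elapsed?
t = t½ × log₂(N₀/N) = 6.241e9 years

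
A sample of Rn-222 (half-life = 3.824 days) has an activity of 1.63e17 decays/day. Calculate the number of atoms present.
N = A/λ = 8.992e17 atoms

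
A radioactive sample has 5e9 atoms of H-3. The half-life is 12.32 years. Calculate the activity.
A = λN = 2.813e8 decays/year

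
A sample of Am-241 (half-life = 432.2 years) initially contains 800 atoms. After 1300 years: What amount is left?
N = N₀(1/2)^(t/t½) = 99.46 atoms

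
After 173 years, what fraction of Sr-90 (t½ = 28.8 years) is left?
N/N₀ = (1/2)^(t/t½) = 0.01555 = 1.55%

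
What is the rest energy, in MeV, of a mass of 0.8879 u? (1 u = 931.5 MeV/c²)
E = mc² = 827.1 MeV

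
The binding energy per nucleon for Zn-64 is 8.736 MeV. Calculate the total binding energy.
B.E. = 8.736 × 64 = 559.1 MeV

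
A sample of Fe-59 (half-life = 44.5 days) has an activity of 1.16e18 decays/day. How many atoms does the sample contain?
N = A/λ = 7.447e19 atoms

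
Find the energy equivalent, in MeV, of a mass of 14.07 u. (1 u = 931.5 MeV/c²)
E = mc² = 13110 MeV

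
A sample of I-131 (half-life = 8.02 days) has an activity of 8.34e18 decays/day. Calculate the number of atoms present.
N = A/λ = 9.65e19 atoms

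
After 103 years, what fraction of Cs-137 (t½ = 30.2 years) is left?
N/N₀ = (1/2)^(t/t½) = 0.09404 = 9.4%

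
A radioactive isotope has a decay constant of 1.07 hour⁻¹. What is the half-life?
t½ = ln(2)/λ = 0.6478 hours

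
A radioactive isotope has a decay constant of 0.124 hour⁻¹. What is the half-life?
t½ = ln(2)/λ = 5.59 hours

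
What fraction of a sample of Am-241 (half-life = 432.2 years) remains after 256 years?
N/N₀ = (1/2)^(t/t½) = 0.6633 = 66.3%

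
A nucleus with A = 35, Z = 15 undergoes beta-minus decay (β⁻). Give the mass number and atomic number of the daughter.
Daughter: A = 35, Z = 16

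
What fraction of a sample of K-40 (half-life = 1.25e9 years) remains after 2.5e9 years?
N/N₀ = (1/2)^(t/t½) = 0.25 = 25%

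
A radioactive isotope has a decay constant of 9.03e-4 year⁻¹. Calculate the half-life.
t½ = ln(2)/λ = 767.6 years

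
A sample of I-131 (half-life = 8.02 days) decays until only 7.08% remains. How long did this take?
t = t½ × log₂(N₀/N) = 30.64 days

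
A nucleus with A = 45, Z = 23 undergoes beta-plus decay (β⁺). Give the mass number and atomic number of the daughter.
Daughter: A = 45, Z = 22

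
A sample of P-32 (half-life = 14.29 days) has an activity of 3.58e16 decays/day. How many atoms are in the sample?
N = A/λ = 7.381e17 atoms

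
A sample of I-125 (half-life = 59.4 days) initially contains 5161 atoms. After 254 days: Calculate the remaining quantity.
N = N₀(1/2)^(t/t½) = 266.4 atoms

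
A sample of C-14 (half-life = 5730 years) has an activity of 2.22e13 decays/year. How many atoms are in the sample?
N = A/λ = 1.835e17 atoms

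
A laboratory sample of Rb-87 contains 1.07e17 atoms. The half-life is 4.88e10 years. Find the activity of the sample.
A = λN = 1.52e6 decays/year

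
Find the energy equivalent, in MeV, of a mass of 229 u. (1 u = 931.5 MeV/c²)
E = mc² = 2.133e5 MeV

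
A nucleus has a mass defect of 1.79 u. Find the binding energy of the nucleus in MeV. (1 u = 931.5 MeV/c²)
B.E. = Δm × 931.5 = 1667 MeV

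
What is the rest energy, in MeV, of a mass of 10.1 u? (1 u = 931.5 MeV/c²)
E = mc² = 9408 MeV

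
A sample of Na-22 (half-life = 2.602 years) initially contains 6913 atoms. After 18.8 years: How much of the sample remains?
N = N₀(1/2)^(t/t½) = 46.2 atoms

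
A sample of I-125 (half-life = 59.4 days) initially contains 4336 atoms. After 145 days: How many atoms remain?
N = N₀(1/2)^(t/t½) = 798.5 atoms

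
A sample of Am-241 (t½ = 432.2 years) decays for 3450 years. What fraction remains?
N/N₀ = (1/2)^(t/t½) = 0.003954 = 0.395%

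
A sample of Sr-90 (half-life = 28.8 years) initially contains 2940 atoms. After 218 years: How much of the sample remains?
N = N₀(1/2)^(t/t½) = 15.48 atoms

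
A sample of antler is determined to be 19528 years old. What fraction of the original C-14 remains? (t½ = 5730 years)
N/N₀ = (1/2)^(t/t½) = 0.09421 = 9.42%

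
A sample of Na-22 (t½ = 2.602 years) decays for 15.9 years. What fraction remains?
N/N₀ = (1/2)^(t/t½) = 0.01447 = 1.45%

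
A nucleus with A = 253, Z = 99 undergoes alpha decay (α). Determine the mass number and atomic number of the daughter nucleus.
Daughter: A = 249, Z = 97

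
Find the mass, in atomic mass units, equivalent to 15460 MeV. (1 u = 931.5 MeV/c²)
m = E/c² = 16.6 u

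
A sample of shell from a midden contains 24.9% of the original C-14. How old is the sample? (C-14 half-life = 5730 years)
Age = t½ × log₂(1/ratio) = 11490 years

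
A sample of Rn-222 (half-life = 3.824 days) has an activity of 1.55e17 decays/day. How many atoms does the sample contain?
N = A/λ = 8.551e17 atoms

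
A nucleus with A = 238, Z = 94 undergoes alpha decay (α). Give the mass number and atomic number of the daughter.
Daughter: A = 234, Z = 92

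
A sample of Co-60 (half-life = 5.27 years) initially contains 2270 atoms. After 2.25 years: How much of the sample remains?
N = N₀(1/2)^(t/t½) = 1689 atoms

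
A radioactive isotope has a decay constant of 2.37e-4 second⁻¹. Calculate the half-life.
t½ = ln(2)/λ = 2925 seconds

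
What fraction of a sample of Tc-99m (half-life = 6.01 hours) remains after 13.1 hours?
N/N₀ = (1/2)^(t/t½) = 0.2207 = 22.1%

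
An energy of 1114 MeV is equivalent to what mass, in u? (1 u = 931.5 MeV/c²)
m = E/c² = 1.196 u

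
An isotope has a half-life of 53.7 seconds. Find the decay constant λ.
λ = ln(2)/t½ = 0.01291 second⁻¹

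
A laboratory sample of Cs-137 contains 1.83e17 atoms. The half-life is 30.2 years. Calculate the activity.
A = λN = 4.2e15 decays/year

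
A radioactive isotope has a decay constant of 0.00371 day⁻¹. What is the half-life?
t½ = ln(2)/λ = 186.8 days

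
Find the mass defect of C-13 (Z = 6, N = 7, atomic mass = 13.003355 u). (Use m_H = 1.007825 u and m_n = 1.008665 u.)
Δm = Z·m_H + N·m_n − M = 0.1043 u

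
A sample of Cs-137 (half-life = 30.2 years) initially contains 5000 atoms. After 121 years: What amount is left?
N = N₀(1/2)^(t/t½) = 311.1 atoms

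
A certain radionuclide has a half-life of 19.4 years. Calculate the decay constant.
λ = ln(2)/t½ = 0.03573 year⁻¹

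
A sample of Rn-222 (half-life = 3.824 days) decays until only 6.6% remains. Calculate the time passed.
t = t½ × log₂(N₀/N) = 15 days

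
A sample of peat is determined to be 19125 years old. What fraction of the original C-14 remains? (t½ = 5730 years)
N/N₀ = (1/2)^(t/t½) = 0.09891 = 9.89%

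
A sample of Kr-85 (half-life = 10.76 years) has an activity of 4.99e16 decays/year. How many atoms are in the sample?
N = A/λ = 7.746e17 atoms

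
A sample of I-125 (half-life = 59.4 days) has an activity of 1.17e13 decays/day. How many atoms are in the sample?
N = A/λ = 1.003e15 atoms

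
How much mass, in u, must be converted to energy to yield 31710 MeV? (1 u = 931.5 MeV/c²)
m = E/c² = 34.04 u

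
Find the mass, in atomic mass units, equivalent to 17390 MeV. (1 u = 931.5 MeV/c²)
m = E/c² = 18.67 u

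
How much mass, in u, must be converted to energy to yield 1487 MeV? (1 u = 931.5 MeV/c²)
m = E/c² = 1.596 u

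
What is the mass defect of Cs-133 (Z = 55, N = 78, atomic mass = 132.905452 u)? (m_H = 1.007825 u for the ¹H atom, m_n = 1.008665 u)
Δm = Z·m_H + N·m_n − M = 1.201 u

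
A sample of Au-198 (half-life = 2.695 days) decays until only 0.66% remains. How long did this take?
t = t½ × log₂(N₀/N) = 19.52 days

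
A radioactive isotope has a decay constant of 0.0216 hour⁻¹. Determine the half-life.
t½ = ln(2)/λ = 32.09 hours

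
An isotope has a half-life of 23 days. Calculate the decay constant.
λ = ln(2)/t½ = 0.03014 day⁻¹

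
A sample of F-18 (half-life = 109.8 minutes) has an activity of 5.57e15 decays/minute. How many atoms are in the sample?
N = A/λ = 8.823e17 atoms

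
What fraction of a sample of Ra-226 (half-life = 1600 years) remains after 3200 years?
N/N₀ = (1/2)^(t/t½) = 0.25 = 25%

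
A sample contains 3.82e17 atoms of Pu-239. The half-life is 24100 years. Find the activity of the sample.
A = λN = 1.099e13 decays/year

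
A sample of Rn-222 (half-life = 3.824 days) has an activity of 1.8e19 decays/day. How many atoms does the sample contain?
N = A/λ = 9.93e19 atoms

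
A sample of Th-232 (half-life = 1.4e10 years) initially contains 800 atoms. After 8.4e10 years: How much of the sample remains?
N = N₀(1/2)^(t/t½) = 12.5 atoms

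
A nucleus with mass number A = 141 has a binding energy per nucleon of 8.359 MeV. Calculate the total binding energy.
B.E. = 8.359 × 141 = 1179 MeV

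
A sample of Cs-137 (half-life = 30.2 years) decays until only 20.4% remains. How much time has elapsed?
t = t½ × log₂(N₀/N) = 69.26 years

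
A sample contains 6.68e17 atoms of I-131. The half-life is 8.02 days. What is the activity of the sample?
A = λN = 5.773e16 decays/day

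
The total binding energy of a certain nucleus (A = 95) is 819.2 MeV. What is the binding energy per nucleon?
B.E./A = 819.2/95 = 8.623 MeV/nucleon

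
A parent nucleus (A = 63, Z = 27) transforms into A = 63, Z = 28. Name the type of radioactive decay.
ΔA = 0, ΔZ = +1 ⇒ beta-minus decay (β⁻)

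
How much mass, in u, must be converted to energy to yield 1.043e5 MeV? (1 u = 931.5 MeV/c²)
m = E/c² = 112 u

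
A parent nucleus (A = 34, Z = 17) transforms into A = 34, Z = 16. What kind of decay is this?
ΔA = 0, ΔZ = -1 ⇒ beta-plus decay (β⁺) or electron capture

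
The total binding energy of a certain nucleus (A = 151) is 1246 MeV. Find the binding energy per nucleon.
B.E./A = 1246/151 = 8.252 MeV/nucleon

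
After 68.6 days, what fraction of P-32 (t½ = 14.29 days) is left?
N/N₀ = (1/2)^(t/t½) = 0.03588 = 3.59%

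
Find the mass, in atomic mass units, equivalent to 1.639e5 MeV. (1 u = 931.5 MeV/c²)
m = E/c² = 176 u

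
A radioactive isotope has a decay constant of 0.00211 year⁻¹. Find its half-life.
t½ = ln(2)/λ = 328.5 years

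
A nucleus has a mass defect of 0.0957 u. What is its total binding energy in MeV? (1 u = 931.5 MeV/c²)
B.E. = Δm × 931.5 = 89.14 MeV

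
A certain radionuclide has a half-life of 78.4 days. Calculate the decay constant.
λ = ln(2)/t½ = 0.008841 day⁻¹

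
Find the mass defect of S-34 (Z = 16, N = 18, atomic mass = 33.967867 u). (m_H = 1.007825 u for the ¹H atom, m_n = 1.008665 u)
Δm = Z·m_H + N·m_n − M = 0.3133 u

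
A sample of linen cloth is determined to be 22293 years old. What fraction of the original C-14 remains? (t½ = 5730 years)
N/N₀ = (1/2)^(t/t½) = 0.06742 = 6.74%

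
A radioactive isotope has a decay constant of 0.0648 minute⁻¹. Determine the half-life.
t½ = ln(2)/λ = 10.7 minutes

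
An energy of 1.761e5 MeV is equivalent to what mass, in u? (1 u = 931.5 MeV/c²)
m = E/c² = 189 u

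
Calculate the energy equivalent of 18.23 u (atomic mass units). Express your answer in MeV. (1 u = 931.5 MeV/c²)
E = mc² = 16980 MeV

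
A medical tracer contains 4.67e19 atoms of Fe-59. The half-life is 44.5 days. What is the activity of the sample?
A = λN = 7.274e17 decays/day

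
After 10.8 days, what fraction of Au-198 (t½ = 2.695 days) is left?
N/N₀ = (1/2)^(t/t½) = 0.06218 = 6.22%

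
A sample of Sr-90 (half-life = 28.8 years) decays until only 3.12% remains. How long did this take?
t = t½ × log₂(N₀/N) = 144.1 years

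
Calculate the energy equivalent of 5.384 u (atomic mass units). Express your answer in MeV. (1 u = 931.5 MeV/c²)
E = mc² = 5015 MeV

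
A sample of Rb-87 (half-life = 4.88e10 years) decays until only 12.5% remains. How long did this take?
t = t½ × log₂(N₀/N) = 1.464e11 years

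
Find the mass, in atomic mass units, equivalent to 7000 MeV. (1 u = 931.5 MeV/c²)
m = E/c² = 7.515 u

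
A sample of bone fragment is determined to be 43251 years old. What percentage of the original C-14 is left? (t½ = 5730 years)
N/N₀ = (1/2)^(t/t½) = 0.005343 = 0.534%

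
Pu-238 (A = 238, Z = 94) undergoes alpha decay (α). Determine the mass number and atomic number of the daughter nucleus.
Daughter: A = 234, Z = 92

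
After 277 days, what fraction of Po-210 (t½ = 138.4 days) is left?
N/N₀ = (1/2)^(t/t½) = 0.2497 = 25%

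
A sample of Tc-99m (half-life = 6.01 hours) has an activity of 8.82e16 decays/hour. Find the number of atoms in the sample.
N = A/λ = 7.647e17 atoms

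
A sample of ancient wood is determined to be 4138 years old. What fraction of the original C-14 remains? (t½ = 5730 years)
N/N₀ = (1/2)^(t/t½) = 0.6062 = 60.6%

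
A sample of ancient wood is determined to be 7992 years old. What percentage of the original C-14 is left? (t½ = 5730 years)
N/N₀ = (1/2)^(t/t½) = 0.3803 = 38%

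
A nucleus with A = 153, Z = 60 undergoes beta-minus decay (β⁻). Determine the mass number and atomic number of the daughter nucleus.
Daughter: A = 153, Z = 61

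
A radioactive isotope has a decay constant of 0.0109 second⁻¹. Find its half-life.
t½ = ln(2)/λ = 63.59 seconds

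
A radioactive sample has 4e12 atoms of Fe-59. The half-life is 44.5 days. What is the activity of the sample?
A = λN = 6.231e10 decays/day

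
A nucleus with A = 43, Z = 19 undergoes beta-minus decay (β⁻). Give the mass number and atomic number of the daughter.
Daughter: A = 43, Z = 20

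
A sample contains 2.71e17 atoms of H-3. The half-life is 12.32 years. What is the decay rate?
A = λN = 1.525e16 decays/year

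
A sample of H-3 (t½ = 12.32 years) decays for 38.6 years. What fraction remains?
N/N₀ = (1/2)^(t/t½) = 0.114 = 11.4%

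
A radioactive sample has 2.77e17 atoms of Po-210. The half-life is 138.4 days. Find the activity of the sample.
A = λN = 1.387e15 decays/day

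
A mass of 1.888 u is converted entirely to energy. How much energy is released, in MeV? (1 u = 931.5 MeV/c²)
E = mc² = 1759 MeV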